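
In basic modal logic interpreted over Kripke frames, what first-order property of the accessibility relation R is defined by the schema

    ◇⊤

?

Seriality

◇⊤ holds at w iff w has a successor, so frame-validity of ◇⊤ is exactly seriality. Equivalently via □p → ◇p:
Suppose □p→◇p is valid. At any x set V(p)=W. Then □p at x, so ◇p at x, so x has a successor.
The converse is a direct semantic check.
So the correspondent is seriality.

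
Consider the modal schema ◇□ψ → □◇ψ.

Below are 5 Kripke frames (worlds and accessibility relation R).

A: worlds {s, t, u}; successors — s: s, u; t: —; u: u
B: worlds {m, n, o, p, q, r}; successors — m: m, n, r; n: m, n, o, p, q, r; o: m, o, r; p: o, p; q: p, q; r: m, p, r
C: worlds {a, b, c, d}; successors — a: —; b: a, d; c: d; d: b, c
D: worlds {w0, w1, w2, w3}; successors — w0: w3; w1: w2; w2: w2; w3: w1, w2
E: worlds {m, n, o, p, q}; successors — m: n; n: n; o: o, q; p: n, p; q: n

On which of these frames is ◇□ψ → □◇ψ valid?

The schema corresponds to convergence: ∀x ∀y ∀z (Rxy ∧ Rxz → ∃w (Ryw ∧ Rzw)).
A: ✓.
B: fails — Rnm and Rnp but m and p have no common successor.
C: fails — Rba and Rba but a and a have no common successor.
D: ✓.
E: fails — Roo and Roq but o and q have no common successor.

A, D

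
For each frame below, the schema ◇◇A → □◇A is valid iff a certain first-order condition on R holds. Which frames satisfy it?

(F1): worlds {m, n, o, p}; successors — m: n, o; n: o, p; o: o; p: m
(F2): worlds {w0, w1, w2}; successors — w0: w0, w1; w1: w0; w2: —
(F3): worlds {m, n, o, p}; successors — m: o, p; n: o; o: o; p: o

(F3)

This is the axiom for a generalized confluence (Geach) condition; its first-order frame correspondent is ∀x ∀y ∀z ((xR²y ∧ xRz) → ∃w (y = w ∧ zRw)).
(F1): fails — mR²p, mRo but no w with p=w and oRw.
(F2): fails — w0R²w1, w0Rw1 but no w with w1=w and w1Rw.
(F3): satisfies the condition.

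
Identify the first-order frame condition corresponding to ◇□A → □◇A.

Suppose ◇□A→□◇A is valid. Take Rxy, Rxz and set V(A)={w : Ryw}. Then □A at y so ◇□A at x, so □◇A at x, so ◇A at z, giving w with Rzw and Ryw.

convergence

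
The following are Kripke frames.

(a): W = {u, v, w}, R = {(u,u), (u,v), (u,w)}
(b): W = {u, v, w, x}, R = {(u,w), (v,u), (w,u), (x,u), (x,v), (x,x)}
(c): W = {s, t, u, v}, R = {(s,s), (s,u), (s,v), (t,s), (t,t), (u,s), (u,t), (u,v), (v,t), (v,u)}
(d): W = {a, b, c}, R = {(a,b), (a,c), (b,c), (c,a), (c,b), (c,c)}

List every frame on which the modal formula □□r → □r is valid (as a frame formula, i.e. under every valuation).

Frame correspondent (Sahlqvist): ∀x ∀y (Rxy → ∃z (Rxz ∧ Rzy)) — i.e. density.
(a): holds.
(b): fails — Ruw but no z with Ruz and Rzw.
(c): fails — Rvu but no z with Rvz and Rzu.
(d): holds.

(a), (d)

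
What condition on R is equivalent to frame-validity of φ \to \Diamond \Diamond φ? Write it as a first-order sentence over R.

\forall x \exists w (x = w \wedge x R^2 w)

This is a Sahlqvist (Geach-type) schema ◇^0□^0φ → □^0◇^2φ.
Minimal-valuation argument: fix x; take any y with xR^0y and any z with xR^0z. Set V(φ) to the set of worlds R-reachable from y in exactly 0 steps. Then □^0φ holds at y, so the antecedent holds at x; validity forces ◇^2φ at z, giving a w with zR^2w and yR^0w.
First-order correspondent: \forall x \exists w (x = w \wedge x R^2 w).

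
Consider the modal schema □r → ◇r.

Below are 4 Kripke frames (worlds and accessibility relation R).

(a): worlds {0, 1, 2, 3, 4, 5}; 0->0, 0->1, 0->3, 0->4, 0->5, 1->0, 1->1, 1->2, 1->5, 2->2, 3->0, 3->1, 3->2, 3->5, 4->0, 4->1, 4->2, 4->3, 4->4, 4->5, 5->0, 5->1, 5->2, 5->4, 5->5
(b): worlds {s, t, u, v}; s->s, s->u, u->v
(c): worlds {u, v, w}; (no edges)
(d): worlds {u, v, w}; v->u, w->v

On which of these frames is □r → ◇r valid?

Frame correspondent (Sahlqvist): ∀x ∃y Rxy — i.e. seriality.
(a): holds.
(b): fails — world t has no successor.
(c): fails — world u has no successor.
(d): fails — world u has no successor.
Valid on: (a).

(a)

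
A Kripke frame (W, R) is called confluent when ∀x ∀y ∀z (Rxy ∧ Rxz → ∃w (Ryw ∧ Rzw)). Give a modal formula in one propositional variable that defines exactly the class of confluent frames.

This is convergence; the standard corresponding axiom is .2: ◇□r → □◇r.
Suppose ◇□r→□◇r is valid. Take Rxy, Rxz and set V(r)={w : Ryw}. Then □r at y so ◇□r at x, so □◇r at x, so ◇r at z, giving w with Rzw and Ryw.

◇□r → □◇r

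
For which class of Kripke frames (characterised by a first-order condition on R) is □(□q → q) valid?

Suppose □(□q→q) is valid. Take Rxy and set V(q)={w : Ryw}. Then at y, □q holds; since □(□q→q) at x, □q→q at y, so q at y, i.e. Ryy.

shift-reflexivity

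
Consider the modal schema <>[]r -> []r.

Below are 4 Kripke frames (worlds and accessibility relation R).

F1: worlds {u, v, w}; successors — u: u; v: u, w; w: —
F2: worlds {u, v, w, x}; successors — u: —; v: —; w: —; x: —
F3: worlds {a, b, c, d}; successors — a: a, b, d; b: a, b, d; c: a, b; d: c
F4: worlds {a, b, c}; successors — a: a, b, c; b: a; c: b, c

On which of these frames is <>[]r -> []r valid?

Frame correspondent (Sahlqvist): forall x forall y forall z (Rxy & Rxz -> Ryz) — i.e. the Euclidean property.
F1: fails — Rvu and Rvw but not Ruw.
F2: condition met.
F3: fails — Rad and Rab but not Rdb.
F4: fails — Rab and Rab but not Rbb.
Valid on: F2.

F2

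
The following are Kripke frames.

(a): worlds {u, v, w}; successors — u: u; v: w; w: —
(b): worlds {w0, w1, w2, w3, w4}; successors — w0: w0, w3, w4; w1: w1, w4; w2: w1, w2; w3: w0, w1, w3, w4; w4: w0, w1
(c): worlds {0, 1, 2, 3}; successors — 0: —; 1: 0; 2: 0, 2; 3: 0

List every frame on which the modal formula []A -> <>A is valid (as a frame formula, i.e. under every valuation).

This is the axiom for seriality; its first-order frame correspondent is forall x exists y Rxy.
(a): fails — world w has no successor.
(b): satisfies the condition.
(c): fails — world 0 has no successor.
Valid on: (b).

(b)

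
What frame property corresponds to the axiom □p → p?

Reflexivity

This schema is the T axiom.
It corresponds to reflexivity: ∀x Rxx.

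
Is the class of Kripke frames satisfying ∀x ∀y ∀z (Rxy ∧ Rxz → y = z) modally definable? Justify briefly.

The condition is partial functionality. A defining modal formula is ◇r → □r.
Suppose ◇r→□r is valid. Take Rxy, Rxz and set V(r)={y}. Then ◇r at x, so □r at x, so r at z, i.e. z=y.

Definable; ◇r → □r defines it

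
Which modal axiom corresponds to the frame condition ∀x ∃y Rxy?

□s → ◇s

This is seriality; the standard corresponding axiom is D: □s → ◇s.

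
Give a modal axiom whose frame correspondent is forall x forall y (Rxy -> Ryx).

r → □◇r

This is symmetry; the standard corresponding axiom is B: r → □◇r.
Suppose r→□◇r is valid. Take Rxy and set V(r)={x}. Then r at x, so □◇r at x, so ◇r at y, so some z with Ryz has r; z=x, i.e. Ryx.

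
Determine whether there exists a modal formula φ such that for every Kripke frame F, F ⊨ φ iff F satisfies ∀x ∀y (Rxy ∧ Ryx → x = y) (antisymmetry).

If a class were modally definable it would be closed under surjective bounded morphisms (Goldblatt–Thomason).
The 4-cycle (worlds s,t,u,v with s→t→u→v→s) is antisymmetric. Sending even-indexed worlds to • and odd-indexed worlds to ∘ is a surjective bounded morphism onto the two-world frame with •↔∘, which is not antisymmetric.
So no modal formula (or set of formulas) defines exactly the antisymmetric frames.

Not modally definable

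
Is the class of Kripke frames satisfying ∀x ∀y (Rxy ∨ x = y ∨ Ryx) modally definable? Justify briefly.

Not modally definable

Modal frame validity is preserved under disjoint unions.
Take 2 disjoint single-world reflexive frames: each is trivially connected, but their disjoint union has 2 worlds with no edge between distinct components, so it is not connected.
So no modal formula (or set of formulas) defines exactly the connected frames.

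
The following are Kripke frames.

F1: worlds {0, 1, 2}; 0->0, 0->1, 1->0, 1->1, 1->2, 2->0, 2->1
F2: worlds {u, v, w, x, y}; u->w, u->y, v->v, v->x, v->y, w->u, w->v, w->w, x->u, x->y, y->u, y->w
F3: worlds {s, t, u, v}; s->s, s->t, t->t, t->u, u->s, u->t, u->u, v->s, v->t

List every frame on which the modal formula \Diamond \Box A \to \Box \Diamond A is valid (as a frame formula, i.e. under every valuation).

The schema corresponds to convergence: \forall x \forall y \forall z (Rxy \wedge Rxz \to \exists w (Ryw \wedge Rzw)).
F1: condition met.
F2: fails — Rvv and Rvy but v and y have no common successor.
F3: condition met.
Valid on: F1, F3.

F1, F3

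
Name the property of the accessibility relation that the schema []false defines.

emptiness of R

□⊥ is valid iff no world has any successor (otherwise □⊥ fails at any world with one).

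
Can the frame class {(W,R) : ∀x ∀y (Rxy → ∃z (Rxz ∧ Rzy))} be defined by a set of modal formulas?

Yes, by □□p → □p

The condition is density. A defining modal formula is □□p → □p.
Suppose □□p→□p is valid. Take Rxy and set V(p)={w : xR²w}. Then □□p at x, so □p at x, so p at y, i.e. ∃z(Rxz∧Rzy).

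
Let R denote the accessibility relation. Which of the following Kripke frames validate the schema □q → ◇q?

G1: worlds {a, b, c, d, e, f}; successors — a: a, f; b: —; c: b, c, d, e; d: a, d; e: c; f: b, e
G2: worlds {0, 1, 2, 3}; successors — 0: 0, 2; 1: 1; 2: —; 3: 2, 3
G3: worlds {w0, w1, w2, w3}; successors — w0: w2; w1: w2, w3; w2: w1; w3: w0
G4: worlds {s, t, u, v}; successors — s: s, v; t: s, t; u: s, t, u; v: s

This is the axiom for seriality; its first-order frame correspondent is ∀x ∃y Rxy.
G1: fails — world b has no successor.
G2: fails — world 2 has no successor.
G3: ✓.
G4: ✓.
Valid on: G3, G4.

G3, G4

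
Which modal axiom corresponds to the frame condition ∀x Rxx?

This is reflexivity; the standard corresponding axiom is T: □s → s.

□s → s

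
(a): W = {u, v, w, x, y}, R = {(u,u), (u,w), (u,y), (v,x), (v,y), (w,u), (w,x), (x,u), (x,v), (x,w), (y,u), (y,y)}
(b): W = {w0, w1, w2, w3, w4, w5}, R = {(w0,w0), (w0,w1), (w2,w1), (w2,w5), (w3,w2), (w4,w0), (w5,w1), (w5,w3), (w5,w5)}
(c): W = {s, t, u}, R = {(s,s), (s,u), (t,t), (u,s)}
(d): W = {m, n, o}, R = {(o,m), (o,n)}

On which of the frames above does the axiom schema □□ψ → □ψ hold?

(c)

The schema corresponds to density: ∀x ∀y (Rxy → ∃z (Rxz ∧ Rzy)).
(a): fails — Rwx but no z with Rwz and Rzx.
(b): fails — Rw3w2 but no z with Rw3z and Rzw2.
(c): holds.
(d): fails — Rom but no z with Roz and Rzm.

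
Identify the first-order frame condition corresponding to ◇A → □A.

Suppose ◇A→□A is valid. Take Rxy, Rxz and set V(A)={y}. Then ◇A at x, so □A at x, so A at z, i.e. z=y.
Conversely, any frame satisfying ∀x ∀y ∀z (Rxy ∧ Rxz → y = z) validates the schema.
Frame condition: ∀x ∀y ∀z (Rxy ∧ Rxz → y = z).

Partial functionality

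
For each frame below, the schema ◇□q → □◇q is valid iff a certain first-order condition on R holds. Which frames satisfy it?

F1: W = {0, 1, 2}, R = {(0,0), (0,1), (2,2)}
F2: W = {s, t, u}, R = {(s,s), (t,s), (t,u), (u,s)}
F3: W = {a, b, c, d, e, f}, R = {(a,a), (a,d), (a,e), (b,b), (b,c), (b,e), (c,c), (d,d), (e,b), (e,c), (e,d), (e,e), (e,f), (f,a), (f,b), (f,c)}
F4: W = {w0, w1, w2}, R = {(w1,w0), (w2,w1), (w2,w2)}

F2

This is the axiom for convergence; its first-order frame correspondent is ∀x ∀y ∀z (Rxy ∧ Rxz → ∃w (Ryw ∧ Rzw)).
F1: fails — R00 and R01 but 0 and 1 have no common successor.
F2: condition met.
F3: fails — Reb and Red but b and d have no common successor.
F4: fails — Rw1w0 and Rw1w0 but w0 and w0 have no common successor.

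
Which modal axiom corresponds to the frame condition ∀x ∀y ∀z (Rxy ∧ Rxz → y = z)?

The condition is partial functionality. The CD schema ◇q → □q defines it.

◇q → □q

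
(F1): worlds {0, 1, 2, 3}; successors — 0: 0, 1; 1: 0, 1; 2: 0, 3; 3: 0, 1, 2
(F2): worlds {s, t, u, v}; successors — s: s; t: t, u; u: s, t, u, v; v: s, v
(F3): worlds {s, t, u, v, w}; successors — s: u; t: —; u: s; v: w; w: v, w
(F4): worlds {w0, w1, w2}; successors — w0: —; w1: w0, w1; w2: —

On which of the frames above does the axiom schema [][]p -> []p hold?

Frame correspondent (Sahlqvist): forall x forall y (Rxy -> exists z (Rxz & Rzy)) — i.e. density.
(F1): fails — R32 but no z with R3z and Rz2.
(F2): holds.
(F3): fails — Rus but no z with Ruz and Rzs.
(F4): holds.

(F2), (F4)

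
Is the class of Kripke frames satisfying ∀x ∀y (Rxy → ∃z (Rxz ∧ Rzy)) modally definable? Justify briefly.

This is a Sahlqvist condition; the C4 axiom □□r → □r defines it.
Suppose □□r→□r is valid. Take Rxy and set V(r)={w : xR²w}. Then □□r at x, so □r at x, so r at y, i.e. ∃z(Rxz∧Rzy).

Yes, by □□r → □r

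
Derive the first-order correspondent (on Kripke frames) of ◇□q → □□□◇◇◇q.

This is a Sahlqvist (Geach-type) schema ◇^1□^1q → □^3◇^3q.
Minimal-valuation argument: fix x; take any y with xR^1y and any z with xR^3z. Set V(q) to the set of worlds R-reachable from y in exactly 1 step. Then □^1q holds at y, so the antecedent holds at x; validity forces ◇^3q at z, giving a w with zR^3w and yR^1w.
First-order correspondent: ∀x ∀y ∀z ((xRy ∧ xR³z) → ∃w (yRw ∧ zR³w)).

∀x ∀y ∀z ((xRy ∧ xR³z) → ∃w (yRw ∧ zR³w))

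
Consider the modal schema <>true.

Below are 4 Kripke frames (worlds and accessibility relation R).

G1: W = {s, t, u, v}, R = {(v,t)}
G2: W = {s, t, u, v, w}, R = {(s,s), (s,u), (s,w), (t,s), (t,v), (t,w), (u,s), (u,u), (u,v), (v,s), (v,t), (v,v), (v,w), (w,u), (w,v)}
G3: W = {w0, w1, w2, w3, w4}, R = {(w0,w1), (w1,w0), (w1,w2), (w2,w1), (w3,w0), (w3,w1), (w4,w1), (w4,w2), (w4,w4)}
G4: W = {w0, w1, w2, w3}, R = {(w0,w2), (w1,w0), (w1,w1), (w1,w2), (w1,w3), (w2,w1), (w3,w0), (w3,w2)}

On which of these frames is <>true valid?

G2, G3, G4

Frame correspondent (Sahlqvist): forall x exists y Rxy — i.e. seriality.
G1: fails — world s has no successor.
G2: condition met.
G3: condition met.
G4: condition met.
Valid on: G2, G3, G4.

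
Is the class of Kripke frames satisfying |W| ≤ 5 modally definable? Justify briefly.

No

Modal frame validity is preserved under disjoint unions.
Any modal formula valid on each of 6 disjoint one-world frames is valid on their disjoint union (validity is preserved under disjoint unions). Each one-world frame has |W|=1≤5, but the union has |W|=6.
Hence having at most 5 worlds is not modally definable.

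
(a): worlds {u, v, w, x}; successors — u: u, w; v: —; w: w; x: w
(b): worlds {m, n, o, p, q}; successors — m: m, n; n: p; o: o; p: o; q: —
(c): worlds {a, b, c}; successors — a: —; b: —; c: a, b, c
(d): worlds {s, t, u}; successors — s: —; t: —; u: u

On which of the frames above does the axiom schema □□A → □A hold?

This is the axiom for density; its first-order frame correspondent is ∀x ∀y (Rxy → ∃z (Rxz ∧ Rzy)).
(a): ✓.
(b): fails — Rnp but no z with Rnz and Rzp.
(c): ✓.
(d): ✓.

(a), (c), (d)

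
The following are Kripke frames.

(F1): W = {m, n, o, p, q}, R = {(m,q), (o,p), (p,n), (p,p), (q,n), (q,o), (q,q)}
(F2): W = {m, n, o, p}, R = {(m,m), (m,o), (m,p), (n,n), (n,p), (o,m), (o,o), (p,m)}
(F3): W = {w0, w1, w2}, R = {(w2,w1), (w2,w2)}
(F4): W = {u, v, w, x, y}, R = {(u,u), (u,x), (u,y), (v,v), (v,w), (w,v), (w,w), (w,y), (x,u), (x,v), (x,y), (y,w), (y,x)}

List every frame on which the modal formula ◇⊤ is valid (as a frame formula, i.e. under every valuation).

Frame correspondent (Sahlqvist): ∀x ∃y Rxy — i.e. seriality.
(F1): fails — world n has no successor.
(F2): condition met.
(F3): fails — world w0 has no successor.
(F4): condition met.
Valid on: (F2), (F4).

(F2), (F4)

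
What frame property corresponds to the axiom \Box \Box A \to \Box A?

Suppose □□A→□A is valid. Take Rxy and set V(A)={w : xR²w}. Then □□A at x, so □A at x, so A at y, i.e. ∃z(Rxz∧Rzy).
Conversely, any frame satisfying \forall x \forall y (Rxy \to \exists z (Rxz \wedge Rzy)) validates the schema.
So the correspondent is density.

Density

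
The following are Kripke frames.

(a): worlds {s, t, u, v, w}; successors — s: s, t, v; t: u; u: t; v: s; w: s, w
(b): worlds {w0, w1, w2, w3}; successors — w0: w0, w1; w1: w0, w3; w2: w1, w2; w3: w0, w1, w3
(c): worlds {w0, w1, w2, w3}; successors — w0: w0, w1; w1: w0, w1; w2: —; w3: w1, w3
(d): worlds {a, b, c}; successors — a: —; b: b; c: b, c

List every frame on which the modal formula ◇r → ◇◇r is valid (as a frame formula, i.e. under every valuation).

The schema corresponds to a generalized confluence (Geach) condition: ∀x ∀y (xRy → ∃w (y = w ∧ xR²w)).
(a): fails — tRu but no w* with u=w* and tR²w*.
(b): condition met.
(c): condition met.
(d): condition met.
Valid on: (b), (c), (d).

(b), (c), (d)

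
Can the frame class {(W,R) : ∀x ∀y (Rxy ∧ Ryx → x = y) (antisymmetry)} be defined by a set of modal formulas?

Not definable by any modal formula

Modal frame validity is preserved under surjective bounded morphisms.
The 8-cycle (worlds a,b,c,d,e,f,g,h with a→b→c→d→e→f→g→h→a) is antisymmetric. Sending even-indexed worlds to • and odd-indexed worlds to ∘ is a surjective bounded morphism onto the two-world frame with •↔∘, which is not antisymmetric.
Hence antisymmetry is not modally definable.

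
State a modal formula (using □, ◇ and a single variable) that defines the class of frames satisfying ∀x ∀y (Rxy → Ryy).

□(□s → s)

A defining formula is □(□s → s) (the T□ axiom).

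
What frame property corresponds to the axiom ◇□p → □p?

This is frame-equivalent to ◇p → □◇p (substitute ¬p for p and contrapose).
Suppose ◇p→□◇p is valid. Take Rxy, Rxz and set V(p)={y}. Then ◇p at x, so □◇p at x, so ◇p at z, so some w with Rzw has p; w=y, i.e. Rzy. By symmetry of the argument, Ryz.

the Euclidean property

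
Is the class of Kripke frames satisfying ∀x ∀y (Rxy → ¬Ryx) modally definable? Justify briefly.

Not modally definable

If a class were modally definable it would be closed under surjective bounded morphisms (Goldblatt–Thomason).
The 4-cycle (worlds s,t,u,v with s→t→u→v→s) is asymmetric. Mapping every world to a single reflexive point • is a surjective bounded morphism, and the reflexive point is not asymmetric (R•• but asymmetry requires ¬R••).
So the class is not modally definable.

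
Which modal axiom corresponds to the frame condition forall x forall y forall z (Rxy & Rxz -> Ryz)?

◇ψ → □◇ψ

This is the Euclidean property; the standard corresponding axiom is 5: ◇ψ → □◇ψ.
Suppose ◇ψ→□◇ψ is valid. Take Rxy, Rxz and set V(ψ)={y}. Then ◇ψ at x, so □◇ψ at x, so ◇ψ at z, so some w with Rzw has ψ; w=y, i.e. Rzy. By symmetry of the argument, Ryz.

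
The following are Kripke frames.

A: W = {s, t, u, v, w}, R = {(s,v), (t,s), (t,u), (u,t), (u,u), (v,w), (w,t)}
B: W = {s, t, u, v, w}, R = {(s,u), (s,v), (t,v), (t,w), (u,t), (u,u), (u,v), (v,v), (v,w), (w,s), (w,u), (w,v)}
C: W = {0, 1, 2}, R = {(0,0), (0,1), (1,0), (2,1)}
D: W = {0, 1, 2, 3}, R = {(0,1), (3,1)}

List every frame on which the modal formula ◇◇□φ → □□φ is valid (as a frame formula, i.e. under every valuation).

D

The schema corresponds to a generalized confluence (Geach) condition: ∀x ∀y ∀z ((xR²y ∧ xR²z) → ∃w (yRw ∧ z = w)).
A: fails — sR²w, sR²w but no w* with wRw* and w=w*.
B: fails — sR²t, sR²t but no w* with tRw* and t=w*.
C: fails — 0R²1, 0R²1 but no w with 1Rw and 1=w.
D: holds.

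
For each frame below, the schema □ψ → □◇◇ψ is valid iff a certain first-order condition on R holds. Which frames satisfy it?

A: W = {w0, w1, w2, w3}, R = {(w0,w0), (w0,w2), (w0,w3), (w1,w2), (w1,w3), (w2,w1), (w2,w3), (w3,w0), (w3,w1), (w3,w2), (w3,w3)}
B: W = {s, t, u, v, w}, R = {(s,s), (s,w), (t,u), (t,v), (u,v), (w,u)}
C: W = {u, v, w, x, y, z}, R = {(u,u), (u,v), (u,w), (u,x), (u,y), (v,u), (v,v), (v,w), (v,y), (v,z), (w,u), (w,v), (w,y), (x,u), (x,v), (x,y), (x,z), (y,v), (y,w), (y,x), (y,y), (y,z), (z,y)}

This is the axiom for a generalized confluence (Geach) condition; its first-order frame correspondent is ∀x ∀z (xRz → ∃w (xRw ∧ zR²w)).
A: holds.
B: fails — sRw but no w* with sRw* and wR²w*.
C: holds.

A, C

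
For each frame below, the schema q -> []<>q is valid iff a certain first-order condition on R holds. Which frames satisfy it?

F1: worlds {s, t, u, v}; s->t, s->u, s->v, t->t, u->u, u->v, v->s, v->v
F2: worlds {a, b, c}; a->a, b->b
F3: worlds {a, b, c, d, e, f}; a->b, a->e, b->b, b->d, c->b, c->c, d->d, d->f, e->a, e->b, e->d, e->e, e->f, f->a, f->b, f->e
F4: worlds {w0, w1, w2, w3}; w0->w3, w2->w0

F2

Frame correspondent (Sahlqvist): forall x forall y (Rxy -> Ryx) — i.e. symmetry.
F1: fails — Ruv but not Rvu.
F2: condition met.
F3: fails — Reb but not Rbe.
F4: fails — Rw2w0 but not Rw0w2.
Valid on: F2.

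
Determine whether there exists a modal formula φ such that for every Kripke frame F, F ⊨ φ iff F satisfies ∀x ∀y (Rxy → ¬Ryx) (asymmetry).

Not modally definable

Modal frame validity is preserved under surjective bounded morphisms.
The 4-cycle (worlds w0,w1,w2,w3 with w0→w1→w2→w3→w0) is asymmetric. Mapping every world to a single reflexive point • is a surjective bounded morphism, and the reflexive point is not asymmetric (R•• but asymmetry requires ¬R••).
So the class is not modally definable.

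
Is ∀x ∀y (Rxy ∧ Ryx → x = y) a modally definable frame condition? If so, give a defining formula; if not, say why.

Modal frame validity is preserved under surjective bounded morphisms.
The 6-cycle (worlds s,t,u,v,w,x with s→t→u→v→w→x→s) is antisymmetric. Sending even-indexed worlds to • and odd-indexed worlds to ∘ is a surjective bounded morphism onto the two-world frame with •↔∘, which is not antisymmetric.
Hence antisymmetry is not modally definable.

No — not modally definable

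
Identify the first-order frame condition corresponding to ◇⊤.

Seriality

◇⊤ holds at w iff w has a successor, so frame-validity of ◇⊤ is exactly seriality. Equivalently via □p → ◇p:
Suppose □p→◇p is valid. At any x set V(p)=W. Then □p at x, so ◇p at x, so x has a successor.
Conversely, on a frame with seriality the schema holds at every world under every valuation.
Frame condition: ∀x ∃y Rxy.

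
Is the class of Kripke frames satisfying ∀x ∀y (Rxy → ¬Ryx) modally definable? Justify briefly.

Any modally definable frame class is closed under surjective bounded morphisms.
The 3-cycle (worlds s,t,u with s→t→u→s) is asymmetric. Mapping every world to a single reflexive point • is a surjective bounded morphism, and the reflexive point is not asymmetric (R•• but asymmetry requires ¬R••).
So no modal formula (or set of formulas) defines exactly the asymmetric frames.

Not definable by any modal formula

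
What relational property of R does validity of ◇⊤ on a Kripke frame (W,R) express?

seriality

◇⊤ holds at w iff w has a successor, so frame-validity of ◇⊤ is exactly seriality. Equivalently via □A → ◇A:
Suppose □A→◇A is valid. At any x set V(A)=W. Then □A at x, so ◇A at x, so x has a successor.
Conversely, any frame satisfying ∀x ∃y Rxy validates the schema.
So the correspondent is seriality.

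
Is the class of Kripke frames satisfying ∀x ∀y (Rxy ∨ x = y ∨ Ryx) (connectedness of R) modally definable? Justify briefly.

Not modally definable

Any modally definable frame class is closed under disjoint unions.
Take 3 disjoint single-world reflexive frames: each is trivially connected, but their disjoint union has 3 worlds with no edge between distinct components, so it is not connected.
So the class is not modally definable.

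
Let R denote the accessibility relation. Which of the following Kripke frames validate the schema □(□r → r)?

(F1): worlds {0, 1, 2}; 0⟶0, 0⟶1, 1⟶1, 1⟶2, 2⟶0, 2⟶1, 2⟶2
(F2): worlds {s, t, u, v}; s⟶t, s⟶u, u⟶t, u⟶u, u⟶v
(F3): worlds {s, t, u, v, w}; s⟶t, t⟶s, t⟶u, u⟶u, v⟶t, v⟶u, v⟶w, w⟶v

This is the axiom for shift-reflexivity; its first-order frame correspondent is ∀x ∀y (Rxy → Ryy).
(F1): ✓.
(F2): fails — Ruv but not Rvv.
(F3): fails — Rvw but not Rww.
Valid on: (F1).

(F1)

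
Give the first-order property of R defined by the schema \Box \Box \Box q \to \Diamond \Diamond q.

This is a Sahlqvist (Geach-type) schema ◇^0□^3q → □^0◇^2q.
Minimal-valuation argument: fix x; take any y with xR^0y and any z with xR^0z. Set V(q) to the set of worlds R-reachable from y in exactly 3 steps. Then □^3q holds at y, so the antecedent holds at x; validity forces ◇^2q at z, giving a w with zR^2w and yR^3w.
First-order correspondent: \forall x \exists w (x R^3 w \wedge x R^2 w).

\forall x \exists w (x R^3 w \wedge x R^2 w)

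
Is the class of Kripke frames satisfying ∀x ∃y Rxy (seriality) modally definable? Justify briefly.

Yes: it is seriality, defined by the D schema □p → ◇p.
Suppose □p→◇p is valid. At any x set V(p)=W. Then □p at x, so ◇p at x, so x has a successor.

Yes — defined by □p → ◇p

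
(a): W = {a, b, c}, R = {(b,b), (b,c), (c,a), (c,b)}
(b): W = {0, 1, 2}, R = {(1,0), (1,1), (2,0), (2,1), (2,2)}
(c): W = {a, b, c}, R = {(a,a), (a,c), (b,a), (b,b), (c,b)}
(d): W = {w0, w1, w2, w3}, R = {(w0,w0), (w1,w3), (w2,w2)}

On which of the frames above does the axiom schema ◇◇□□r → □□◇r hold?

(c), (d)

Frame correspondent (Sahlqvist): ∀x ∀y ∀z ((xR²y ∧ xR²z) → ∃w (yR²w ∧ zRw)) — i.e. a generalized confluence (Geach) condition.
(a): fails — bR²a, bR²a but no w with aR²w and aRw.
(b): fails — 1R²0, 1R²0 but no w with 0R²w and 0Rw.
(c): ✓.
(d): ✓.
Valid on: (c), (d).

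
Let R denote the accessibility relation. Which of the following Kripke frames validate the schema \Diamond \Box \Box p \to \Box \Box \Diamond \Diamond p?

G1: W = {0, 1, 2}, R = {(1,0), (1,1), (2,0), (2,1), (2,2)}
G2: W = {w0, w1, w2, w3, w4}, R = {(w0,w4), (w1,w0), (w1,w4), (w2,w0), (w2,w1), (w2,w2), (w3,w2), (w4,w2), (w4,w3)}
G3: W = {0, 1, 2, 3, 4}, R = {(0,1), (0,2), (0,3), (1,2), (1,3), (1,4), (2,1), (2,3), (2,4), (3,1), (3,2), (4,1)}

G2, G3

This is the axiom for a generalized confluence (Geach) condition; its first-order frame correspondent is \forall x \forall y \forall z ((xRy \wedge x R^2 z) \to \exists w (y R^2 w \wedge z R^2 w)).
G1: fails — 1R0, 1R²0 but no w with 0R²w and 0R²w.
G2: condition met.
G3: condition met.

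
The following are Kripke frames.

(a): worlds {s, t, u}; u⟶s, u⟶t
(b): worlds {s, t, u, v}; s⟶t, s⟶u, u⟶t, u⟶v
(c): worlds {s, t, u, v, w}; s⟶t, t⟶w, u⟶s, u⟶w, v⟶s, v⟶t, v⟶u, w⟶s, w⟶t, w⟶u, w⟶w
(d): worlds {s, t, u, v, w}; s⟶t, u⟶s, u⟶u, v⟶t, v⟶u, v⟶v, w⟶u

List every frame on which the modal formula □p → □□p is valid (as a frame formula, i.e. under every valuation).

(a)

The schema corresponds to transitivity: ∀x ∀y ∀z (Rxy ∧ Ryz → Rxz).
(a): satisfies the condition.
(b): fails — Rsu and Ruv but not Rsv.
(c): fails — Ruw and Rwt but not Rut.
(d): fails — Rwu and Rus but not Rws.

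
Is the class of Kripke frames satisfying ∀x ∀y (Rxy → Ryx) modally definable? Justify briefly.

This is a Sahlqvist condition; the B axiom r → □◇r defines it.
Suppose r→□◇r is valid. Take Rxy and set V(r)={x}. Then r at x, so □◇r at x, so ◇r at y, so some z with Ryz has r; z=x, i.e. Ryx.

Definable; r → □◇r defines it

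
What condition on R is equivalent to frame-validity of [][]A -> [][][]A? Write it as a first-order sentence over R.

forall x forall z (x R^3 z -> exists w (x R^2 w & z = w))

This is a Sahlqvist (Geach-type) schema ◇^0□^2A → □^3◇^0A.
First-order correspondent: forall x forall z (x R^3 z -> exists w (x R^2 w & z = w)).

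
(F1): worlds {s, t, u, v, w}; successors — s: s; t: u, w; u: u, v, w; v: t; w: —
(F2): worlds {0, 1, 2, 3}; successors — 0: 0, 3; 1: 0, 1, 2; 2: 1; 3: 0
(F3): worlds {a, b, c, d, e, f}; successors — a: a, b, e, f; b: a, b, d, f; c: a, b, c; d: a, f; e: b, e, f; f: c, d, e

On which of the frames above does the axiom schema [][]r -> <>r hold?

The schema corresponds to a generalized confluence (Geach) condition: forall x exists w (x R^2 w & xRw).
(F1): fails — at v but no w* with vR²w* and vRw*.
(F2): satisfies the condition.
(F3): satisfies the condition.

(F2), (F3)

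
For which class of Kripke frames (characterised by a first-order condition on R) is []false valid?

emptiness of R: forall x forall y ~Rxy

□⊥ is valid iff no world has any successor (otherwise □⊥ fails at any world with one).
Conversely, on a frame with emptiness of R the schema holds at every world under every valuation.
Frame condition: forall x forall y ~Rxy.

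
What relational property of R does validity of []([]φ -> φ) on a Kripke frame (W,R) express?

Suppose □(□φ→φ) is valid. Take Rxy and set V(φ)={w : Ryw}. Then at y, □φ holds; since □(□φ→φ) at x, □φ→φ at y, so φ at y, i.e. Ryy.

shift-reflexivity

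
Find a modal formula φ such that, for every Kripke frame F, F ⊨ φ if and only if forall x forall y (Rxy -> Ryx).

This is symmetry; the standard corresponding axiom is B: s → □◇s.

s → □◇s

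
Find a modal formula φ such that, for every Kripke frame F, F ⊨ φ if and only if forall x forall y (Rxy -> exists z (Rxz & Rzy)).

A defining formula is □□ψ → □ψ (the C4 axiom).
Suppose □□ψ→□ψ is valid. Take Rxy and set V(ψ)={w : xR²w}. Then □□ψ at x, so □ψ at x, so ψ at y, i.e. ∃z(Rxz∧Rzy).

□□ψ → □ψ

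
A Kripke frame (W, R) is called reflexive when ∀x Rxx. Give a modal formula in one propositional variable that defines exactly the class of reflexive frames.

A defining formula is □q → q (the T axiom).

□q → q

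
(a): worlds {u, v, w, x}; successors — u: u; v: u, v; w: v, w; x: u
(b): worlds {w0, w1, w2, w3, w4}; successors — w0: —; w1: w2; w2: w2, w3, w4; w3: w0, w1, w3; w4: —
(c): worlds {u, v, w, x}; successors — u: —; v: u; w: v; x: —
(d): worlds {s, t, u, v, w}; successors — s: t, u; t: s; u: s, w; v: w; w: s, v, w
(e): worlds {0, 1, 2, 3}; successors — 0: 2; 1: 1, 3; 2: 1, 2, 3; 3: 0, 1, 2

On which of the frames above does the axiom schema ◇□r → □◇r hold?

The schema corresponds to convergence: ∀x ∀y ∀z (Rxy ∧ Rxz → ∃w (Ryw ∧ Rzw)).
(a): ✓.
(b): fails — Rw2w4 and Rw2w4 but w4 and w4 have no common successor.
(c): fails — Rvu and Rvu but u and u have no common successor.
(d): fails — Ruw and Rus but w and s have no common successor.
(e): fails — R31 and R30 but 1 and 0 have no common successor.

(a)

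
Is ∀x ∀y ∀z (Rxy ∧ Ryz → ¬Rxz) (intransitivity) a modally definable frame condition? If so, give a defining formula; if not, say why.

Not definable by any modal formula

If a class were modally definable it would be closed under surjective bounded morphisms (Goldblatt–Thomason).
The 7-cycle (worlds a,b,c,d,e,f,g with a→b→c→d→e→f→g→a) is intransitive. Mapping every world to a single reflexive point • is a surjective bounded morphism; the reflexive point is not intransitive (R••∧R•• but R••).
So no modal formula (or set of formulas) defines exactly the intransitive frames.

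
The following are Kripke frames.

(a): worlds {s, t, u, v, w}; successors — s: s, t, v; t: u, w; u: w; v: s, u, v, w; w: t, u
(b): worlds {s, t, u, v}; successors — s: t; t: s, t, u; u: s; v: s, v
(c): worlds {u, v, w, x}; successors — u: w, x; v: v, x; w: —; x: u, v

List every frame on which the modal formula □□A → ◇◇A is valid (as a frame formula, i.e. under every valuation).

(a), (b)

This is the axiom for a generalized confluence (Geach) condition; its first-order frame correspondent is ∀x ∃w (xR²w ∧ xR²w).
(a): condition met.
(b): condition met.
(c): fails — at w but no t with wR²t and wR²t.
Valid on: (a), (b).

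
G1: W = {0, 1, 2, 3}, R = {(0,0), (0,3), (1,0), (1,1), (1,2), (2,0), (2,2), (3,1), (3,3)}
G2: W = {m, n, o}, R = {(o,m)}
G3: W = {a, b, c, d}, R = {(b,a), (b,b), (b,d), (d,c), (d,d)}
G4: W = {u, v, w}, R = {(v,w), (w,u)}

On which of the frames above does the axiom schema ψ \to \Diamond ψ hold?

G1

The schema corresponds to reflexivity: \forall x Rxx.
G1: satisfies the condition.
G2: fails — world m does not see itself.
G3: fails — world a does not see itself.
G4: fails — world u does not see itself.
Valid on: G1.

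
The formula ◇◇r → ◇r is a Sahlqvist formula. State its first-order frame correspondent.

transitivity

This is frame-equivalent to □r → □□r (substitute ¬r for r and contrapose).
Suppose □r→□□r is valid. Take Rxy, Ryz and set V(r)={w : Rxw}. Then □r at x, so □□r at x, so □r at y, so r at z, i.e. Rxz.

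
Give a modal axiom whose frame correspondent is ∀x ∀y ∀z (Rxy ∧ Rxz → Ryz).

A defining formula is ◇p → □◇p (the 5 axiom).
Suppose ◇p→□◇p is valid. Take Rxy, Rxz and set V(p)={y}. Then ◇p at x, so □◇p at x, so ◇p at z, so some w with Rzw has p; w=y, i.e. Rzy. By symmetry of the argument, Ryz.

◇p → □◇p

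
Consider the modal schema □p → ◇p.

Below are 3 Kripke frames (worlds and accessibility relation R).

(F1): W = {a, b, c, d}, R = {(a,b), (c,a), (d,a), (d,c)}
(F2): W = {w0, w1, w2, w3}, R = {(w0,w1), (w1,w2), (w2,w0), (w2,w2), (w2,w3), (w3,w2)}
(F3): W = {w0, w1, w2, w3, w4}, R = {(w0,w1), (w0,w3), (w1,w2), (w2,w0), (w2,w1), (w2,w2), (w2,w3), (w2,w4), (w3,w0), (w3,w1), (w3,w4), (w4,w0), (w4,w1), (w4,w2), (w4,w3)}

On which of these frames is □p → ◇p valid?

The schema corresponds to seriality: ∀x ∃y Rxy.
(F1): fails — world b has no successor.
(F2): holds.
(F3): holds.

(F2), (F3)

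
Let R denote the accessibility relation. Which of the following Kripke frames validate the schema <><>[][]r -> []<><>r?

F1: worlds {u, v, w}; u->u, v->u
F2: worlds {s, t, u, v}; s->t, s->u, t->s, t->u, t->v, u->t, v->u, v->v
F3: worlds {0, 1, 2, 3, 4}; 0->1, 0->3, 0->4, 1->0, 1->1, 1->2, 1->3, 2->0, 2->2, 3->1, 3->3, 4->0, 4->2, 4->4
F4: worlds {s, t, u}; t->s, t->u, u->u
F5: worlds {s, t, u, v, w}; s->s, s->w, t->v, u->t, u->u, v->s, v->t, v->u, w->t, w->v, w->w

F1, F2, F3, F5

Frame correspondent (Sahlqvist): forall x forall y forall z ((x R^2 y & xRz) -> exists w (y R^2 w & z R^2 w)) — i.e. a generalized confluence (Geach) condition.
F1: satisfies the condition.
F2: satisfies the condition.
F3: satisfies the condition.
F4: fails — tR²u, tRs but no w with uR²w and sR²w.
F5: satisfies the condition.
Valid on: F1, F2, F3, F5.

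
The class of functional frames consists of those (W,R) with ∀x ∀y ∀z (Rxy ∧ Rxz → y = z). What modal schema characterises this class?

◇q → □q

The condition is partial functionality. The CD schema ◇q → □q defines it.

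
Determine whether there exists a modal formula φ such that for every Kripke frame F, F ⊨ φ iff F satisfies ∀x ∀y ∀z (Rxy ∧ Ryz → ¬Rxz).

Not definable by any modal formula

Any modally definable frame class is closed under surjective bounded morphisms.
The 3-cycle (worlds s,t,u with s→t→u→s) is intransitive. Mapping every world to a single reflexive point • is a surjective bounded morphism; the reflexive point is not intransitive (R••∧R•• but R••).
So no modal formula (or set of formulas) defines exactly the intransitive frames.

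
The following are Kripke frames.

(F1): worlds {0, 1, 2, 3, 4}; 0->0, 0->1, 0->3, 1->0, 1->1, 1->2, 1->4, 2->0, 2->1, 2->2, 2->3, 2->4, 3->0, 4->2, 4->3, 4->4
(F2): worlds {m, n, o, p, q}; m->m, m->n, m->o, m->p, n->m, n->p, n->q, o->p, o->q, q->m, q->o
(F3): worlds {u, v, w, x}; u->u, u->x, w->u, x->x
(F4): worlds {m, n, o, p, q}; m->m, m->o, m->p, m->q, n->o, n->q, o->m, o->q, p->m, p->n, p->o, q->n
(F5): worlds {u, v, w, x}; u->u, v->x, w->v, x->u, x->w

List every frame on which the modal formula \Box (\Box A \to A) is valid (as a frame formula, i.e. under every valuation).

(F3)

The schema corresponds to shift-reflexivity: \forall x \forall y (Rxy \to Ryy).
(F1): fails — R23 but not R33.
(F2): fails — Rop but not Rpp.
(F3): satisfies the condition.
(F4): fails — Rpn but not Rnn.
(F5): fails — Rxw but not Rww.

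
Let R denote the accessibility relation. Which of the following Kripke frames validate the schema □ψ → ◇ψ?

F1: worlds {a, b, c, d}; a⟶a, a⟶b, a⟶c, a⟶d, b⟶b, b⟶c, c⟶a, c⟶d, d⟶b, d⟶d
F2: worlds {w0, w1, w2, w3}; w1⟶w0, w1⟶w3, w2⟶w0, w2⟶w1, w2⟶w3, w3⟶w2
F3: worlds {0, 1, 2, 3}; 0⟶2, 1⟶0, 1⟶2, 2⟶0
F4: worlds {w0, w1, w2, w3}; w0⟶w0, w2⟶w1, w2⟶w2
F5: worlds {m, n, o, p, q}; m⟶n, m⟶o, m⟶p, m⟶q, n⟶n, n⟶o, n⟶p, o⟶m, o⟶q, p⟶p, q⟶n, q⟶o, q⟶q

F1, F5

This is the axiom for seriality; its first-order frame correspondent is ∀x ∃y Rxy.
F1: condition met.
F2: fails — world w0 has no successor.
F3: fails — world 3 has no successor.
F4: fails — world w1 has no successor.
F5: condition met.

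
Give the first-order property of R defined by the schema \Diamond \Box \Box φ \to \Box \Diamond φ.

This is a Sahlqvist (Geach-type) schema ◇^1□^2φ → □^1◇^1φ.
Minimal-valuation argument: fix x; take any y with xR^1y and any z with xR^1z. Set V(φ) to the set of worlds R-reachable from y in exactly 2 steps. Then □^2φ holds at y, so the antecedent holds at x; validity forces ◇^1φ at z, giving a w with zR^1w and yR^2w.
First-order correspondent: \forall x \forall y \forall z ((xRy \wedge xRz) \to \exists w (y R^2 w \wedge zRw)).

\forall x \forall y \forall z ((xRy \wedge xRz) \to \exists w (y R^2 w \wedge zRw))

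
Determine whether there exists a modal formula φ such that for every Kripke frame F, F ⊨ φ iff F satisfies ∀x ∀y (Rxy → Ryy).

Yes, by □(□p → p)

This is a Sahlqvist condition; the T□ axiom □(□p → p) defines it.
Suppose □(□p→p) is valid. Take Rxy and set V(p)={w : Ryw}. Then at y, □p holds; since □(□p→p) at x, □p→p at y, so p at y, i.e. Ryy.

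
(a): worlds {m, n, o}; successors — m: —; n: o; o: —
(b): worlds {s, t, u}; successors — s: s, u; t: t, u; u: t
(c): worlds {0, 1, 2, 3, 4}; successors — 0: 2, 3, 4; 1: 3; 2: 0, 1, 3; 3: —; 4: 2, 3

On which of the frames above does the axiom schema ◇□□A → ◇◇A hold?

The schema corresponds to a generalized confluence (Geach) condition: ∀x ∀y (xRy → ∃w (yR²w ∧ xR²w)).
(a): fails — nRo but no w with oR²w and nR²w.
(b): condition met.
(c): fails — 0R3 but no w with 3R²w and 0R²w.

(b)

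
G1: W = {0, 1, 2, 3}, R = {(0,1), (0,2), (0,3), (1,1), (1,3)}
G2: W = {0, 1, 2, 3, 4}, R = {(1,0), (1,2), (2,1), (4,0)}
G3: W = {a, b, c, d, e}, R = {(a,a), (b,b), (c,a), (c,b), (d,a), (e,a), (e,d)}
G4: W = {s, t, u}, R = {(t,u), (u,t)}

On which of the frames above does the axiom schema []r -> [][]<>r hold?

The schema corresponds to a generalized confluence (Geach) condition: forall x forall z (x R^2 z -> exists w (xRw & zRw)).
G1: fails — 0R²3 but no w with 0Rw and 3Rw.
G2: fails — 2R²0 but no w with 2Rw and 0Rw.
G3: holds.
G4: holds.

G3, G4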